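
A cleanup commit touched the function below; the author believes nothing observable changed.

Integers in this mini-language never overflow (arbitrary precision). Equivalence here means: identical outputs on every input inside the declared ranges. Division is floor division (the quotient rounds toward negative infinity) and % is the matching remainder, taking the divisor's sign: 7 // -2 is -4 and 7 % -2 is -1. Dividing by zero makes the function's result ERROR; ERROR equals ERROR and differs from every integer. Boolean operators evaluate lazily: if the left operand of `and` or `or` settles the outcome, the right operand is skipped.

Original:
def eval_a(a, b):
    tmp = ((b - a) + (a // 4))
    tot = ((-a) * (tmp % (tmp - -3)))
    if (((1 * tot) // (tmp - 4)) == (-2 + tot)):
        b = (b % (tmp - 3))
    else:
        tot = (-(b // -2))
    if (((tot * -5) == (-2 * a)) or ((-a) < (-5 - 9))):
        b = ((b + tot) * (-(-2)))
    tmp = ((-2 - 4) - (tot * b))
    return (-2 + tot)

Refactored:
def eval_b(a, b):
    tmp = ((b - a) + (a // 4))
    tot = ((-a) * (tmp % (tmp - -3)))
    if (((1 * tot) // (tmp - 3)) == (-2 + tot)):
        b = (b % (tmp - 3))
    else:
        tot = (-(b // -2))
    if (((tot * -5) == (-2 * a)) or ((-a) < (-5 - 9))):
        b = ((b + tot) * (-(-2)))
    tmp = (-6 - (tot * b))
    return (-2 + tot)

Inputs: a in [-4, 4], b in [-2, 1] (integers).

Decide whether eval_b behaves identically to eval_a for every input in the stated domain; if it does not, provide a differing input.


Input a=-4, b=0: -2 from eval_a versus ERROR from eval_b.
verdict: not equivalent; witness: a=-4, b=0


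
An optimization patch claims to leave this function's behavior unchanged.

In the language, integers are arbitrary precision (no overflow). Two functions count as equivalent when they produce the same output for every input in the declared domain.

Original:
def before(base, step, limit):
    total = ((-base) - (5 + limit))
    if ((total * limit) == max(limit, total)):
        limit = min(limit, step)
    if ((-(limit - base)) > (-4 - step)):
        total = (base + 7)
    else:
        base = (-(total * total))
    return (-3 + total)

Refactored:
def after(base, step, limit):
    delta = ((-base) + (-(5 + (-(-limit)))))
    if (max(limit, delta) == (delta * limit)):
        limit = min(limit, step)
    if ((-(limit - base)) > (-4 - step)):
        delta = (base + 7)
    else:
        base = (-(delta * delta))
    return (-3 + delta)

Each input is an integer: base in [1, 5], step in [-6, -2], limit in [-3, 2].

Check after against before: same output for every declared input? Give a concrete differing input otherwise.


Behavior is preserved: although local variable names differ, and arithmetic usage differs, the outputs never diverge.
As a probe, take base=2, step=-6, limit=1: before runs total := -8 | ((total * limit) == max(limit, total)): false | ((-(limit - base)) > (-4 - step)): false | base := -64 | result -11; after runs delta := -8 | (max(limit, delta) == (delta * limit)): false | ((-(limit - base)) > (-4 - step)): false | base := -64 | result -11; both end at -11.
Sweeping the whole domain (150 inputs) finds no disagreement.
verdict: equivalent


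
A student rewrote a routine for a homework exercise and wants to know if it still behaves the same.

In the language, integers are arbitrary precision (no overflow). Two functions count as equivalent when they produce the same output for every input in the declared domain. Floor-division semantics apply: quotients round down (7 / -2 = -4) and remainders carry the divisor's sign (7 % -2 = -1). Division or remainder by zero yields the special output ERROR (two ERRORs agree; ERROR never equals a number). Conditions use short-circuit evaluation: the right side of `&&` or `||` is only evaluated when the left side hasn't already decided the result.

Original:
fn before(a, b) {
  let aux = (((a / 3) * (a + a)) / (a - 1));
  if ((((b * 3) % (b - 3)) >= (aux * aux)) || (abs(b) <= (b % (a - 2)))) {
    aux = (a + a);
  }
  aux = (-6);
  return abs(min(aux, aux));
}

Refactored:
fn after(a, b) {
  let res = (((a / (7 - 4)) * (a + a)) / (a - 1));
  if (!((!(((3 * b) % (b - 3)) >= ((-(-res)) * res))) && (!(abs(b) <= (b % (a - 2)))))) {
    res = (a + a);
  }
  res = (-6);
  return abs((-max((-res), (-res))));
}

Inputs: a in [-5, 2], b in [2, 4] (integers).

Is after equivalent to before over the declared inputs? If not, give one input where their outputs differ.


Changes here: local variable names differ; min/max/abs usage differs; arithmetic usage differs; boolean connective usage differs; constant usage differs; the full 24-point sweep finds no disagreement.
verdict: equivalent


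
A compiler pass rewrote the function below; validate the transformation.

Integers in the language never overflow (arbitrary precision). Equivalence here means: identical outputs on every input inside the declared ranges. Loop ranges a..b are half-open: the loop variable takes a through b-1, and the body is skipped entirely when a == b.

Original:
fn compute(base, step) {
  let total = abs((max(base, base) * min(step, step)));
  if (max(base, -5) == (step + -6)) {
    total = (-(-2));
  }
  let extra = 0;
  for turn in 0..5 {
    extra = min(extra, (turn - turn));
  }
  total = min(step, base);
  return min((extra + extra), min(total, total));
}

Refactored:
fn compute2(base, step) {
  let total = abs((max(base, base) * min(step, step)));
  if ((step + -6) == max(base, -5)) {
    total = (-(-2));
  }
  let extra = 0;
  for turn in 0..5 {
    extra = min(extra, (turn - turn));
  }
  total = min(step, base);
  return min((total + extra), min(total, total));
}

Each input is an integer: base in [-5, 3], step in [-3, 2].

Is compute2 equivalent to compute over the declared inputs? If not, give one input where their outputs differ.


Evaluate both at base=1, step=1.
compute: total becomes 1; next (max(base, -5) == (step + -6)) evaluates to false; next extra becomes 0; next at turn=0:; next extra becomes 0; next at turn=1:; next extra becomes 0; next at turn=2:; next extra becomes 0; next at turn=3:; next extra becomes 0; next at turn=4:; next extra becomes 0; next total becomes 1; next final value 0
compute2: total becomes 1; next ((step + -6) == max(base, -5)) evaluates to false; next extra becomes 0; next at turn=0:; next extra becomes 0; next at turn=1:; next extra becomes 0; next at turn=2:; next extra becomes 0; next at turn=3:; next extra becomes 0; next at turn=4:; next extra becomes 0; next total becomes 1; next final value 1
0 and 1 differ, so these are not the same function on this domain.
verdict: not equivalent; witness: base=1, step=1


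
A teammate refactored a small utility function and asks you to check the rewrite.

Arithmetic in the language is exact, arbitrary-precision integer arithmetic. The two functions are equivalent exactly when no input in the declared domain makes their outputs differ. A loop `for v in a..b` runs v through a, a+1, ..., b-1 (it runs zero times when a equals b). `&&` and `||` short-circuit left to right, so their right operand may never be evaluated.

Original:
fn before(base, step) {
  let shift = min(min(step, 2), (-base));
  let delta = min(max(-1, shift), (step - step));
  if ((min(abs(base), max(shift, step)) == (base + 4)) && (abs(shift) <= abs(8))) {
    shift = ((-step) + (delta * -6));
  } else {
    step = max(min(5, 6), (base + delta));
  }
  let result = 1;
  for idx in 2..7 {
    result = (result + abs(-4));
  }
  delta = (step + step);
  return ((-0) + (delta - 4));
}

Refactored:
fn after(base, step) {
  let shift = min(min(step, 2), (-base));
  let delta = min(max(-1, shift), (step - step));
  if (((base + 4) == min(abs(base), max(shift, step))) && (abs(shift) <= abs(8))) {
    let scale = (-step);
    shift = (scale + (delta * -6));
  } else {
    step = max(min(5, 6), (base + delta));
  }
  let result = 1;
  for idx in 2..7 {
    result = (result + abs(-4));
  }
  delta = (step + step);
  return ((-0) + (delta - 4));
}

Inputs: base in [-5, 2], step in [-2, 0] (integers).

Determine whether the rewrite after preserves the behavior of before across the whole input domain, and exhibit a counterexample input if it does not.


The two are interchangeable: local variable names differ; and statement counts differ, and every declared input agrees.
One worked example (base=-4, step=0) — before: shift := 0 | delta := 0 | ((min(abs(base), max(shift, step)) == (base + 4)) && (abs(shift) <= abs(8))): true | shift := 0 | result := 1 | iter idx=2: | result := 5 | iter idx=3: | result := 9 | iter idx=4: | result := 13 | iter idx=5: | result := 17 | iter idx=6: | result := 21 | delta := 0 | result -4; after: shift := 0 | delta := 0 | (((base + 4) == min(abs(base), max(shift, step))) && (abs(shift) <= abs(8))): true | scale := 0 | shift := 0 | result := 1 | iter idx=2: | result := 5 | iter idx=3: | result := 9 | iter idx=4: | result := 13 | iter idx=5: | result := 17 | iter idx=6: | result := 21 | delta := 0 | result -4; agreement on -4.
An exhaustive pass over the 24 declared inputs shows identical outputs.
verdict: equivalent


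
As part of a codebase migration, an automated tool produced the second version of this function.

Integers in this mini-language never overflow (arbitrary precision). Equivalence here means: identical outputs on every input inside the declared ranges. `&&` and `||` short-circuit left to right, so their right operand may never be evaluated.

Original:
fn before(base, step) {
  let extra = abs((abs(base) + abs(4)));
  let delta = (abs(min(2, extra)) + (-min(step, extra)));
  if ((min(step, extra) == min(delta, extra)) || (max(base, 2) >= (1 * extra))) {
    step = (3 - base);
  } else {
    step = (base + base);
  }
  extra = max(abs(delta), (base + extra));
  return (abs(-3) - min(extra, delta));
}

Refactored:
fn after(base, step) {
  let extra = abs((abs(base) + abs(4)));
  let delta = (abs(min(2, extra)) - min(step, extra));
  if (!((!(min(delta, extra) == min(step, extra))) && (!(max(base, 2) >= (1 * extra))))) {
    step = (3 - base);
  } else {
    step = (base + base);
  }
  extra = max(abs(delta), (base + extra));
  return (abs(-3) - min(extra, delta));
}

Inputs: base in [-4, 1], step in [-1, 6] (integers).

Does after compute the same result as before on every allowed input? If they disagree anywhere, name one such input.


Side by side, the visible changes include: arithmetic usage differs; boolean connective usage differs.
Tracing base=-2, step=1: before: extra=6, then delta=1, then ((min(step, extra) == min(delta, extra)) || (max(base, 2) >= (1 * extra))) is true, then step=5, then extra=4, then returns 2 | after: extra=6, then delta=1, then (!((!(min(delta, extra) == min(step, extra))) && (!(max(base, 2) >= (1 * extra))))) is true, then step=5, then extra=4, then returns 2 — matching result 2.
An exhaustive pass over the 48 declared inputs shows identical outputs.
verdict: equivalent


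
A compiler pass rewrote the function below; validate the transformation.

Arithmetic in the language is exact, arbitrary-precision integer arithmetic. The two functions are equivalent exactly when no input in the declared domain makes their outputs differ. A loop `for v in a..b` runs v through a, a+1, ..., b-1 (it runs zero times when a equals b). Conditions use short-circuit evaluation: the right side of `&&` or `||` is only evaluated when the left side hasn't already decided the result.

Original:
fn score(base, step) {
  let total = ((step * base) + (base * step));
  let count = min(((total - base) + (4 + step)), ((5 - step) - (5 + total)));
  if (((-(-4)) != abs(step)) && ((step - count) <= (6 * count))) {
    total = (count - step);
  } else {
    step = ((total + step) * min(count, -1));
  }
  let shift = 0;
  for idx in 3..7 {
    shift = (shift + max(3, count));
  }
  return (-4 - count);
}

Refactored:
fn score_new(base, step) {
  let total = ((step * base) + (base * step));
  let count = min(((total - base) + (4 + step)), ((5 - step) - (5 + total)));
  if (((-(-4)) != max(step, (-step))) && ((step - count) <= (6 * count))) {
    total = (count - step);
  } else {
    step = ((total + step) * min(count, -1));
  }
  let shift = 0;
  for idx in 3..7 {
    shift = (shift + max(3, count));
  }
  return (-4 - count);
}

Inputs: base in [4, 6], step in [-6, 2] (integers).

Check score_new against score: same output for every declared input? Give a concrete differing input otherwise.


Comparing the listings, the differences include: min/max/abs usage differs.
As a probe, take base=5, step=0: score runs total := 0 | count := -1 | (((-(-4)) != abs(step)) && ((step - count) <= (6 * count))): false | step := 0 | shift := 0 | iter idx=3: | shift := 3 | iter idx=4: | shift := 6 | iter idx=5: | shift := 9 | iter idx=6: | shift := 12 | result -3; score_new runs total := 0 | count := -1 | (((-(-4)) != max(step, (-step))) && ((step - count) <= (6 * count))): false | step := 0 | shift := 0 | iter idx=3: | shift := 3 | iter idx=4: | shift := 6 | iter idx=5: | shift := 9 | iter idx=6: | shift := 12 | result -3; both end at -3.
Across all 27 domain points the two functions coincide.
verdict: equivalent


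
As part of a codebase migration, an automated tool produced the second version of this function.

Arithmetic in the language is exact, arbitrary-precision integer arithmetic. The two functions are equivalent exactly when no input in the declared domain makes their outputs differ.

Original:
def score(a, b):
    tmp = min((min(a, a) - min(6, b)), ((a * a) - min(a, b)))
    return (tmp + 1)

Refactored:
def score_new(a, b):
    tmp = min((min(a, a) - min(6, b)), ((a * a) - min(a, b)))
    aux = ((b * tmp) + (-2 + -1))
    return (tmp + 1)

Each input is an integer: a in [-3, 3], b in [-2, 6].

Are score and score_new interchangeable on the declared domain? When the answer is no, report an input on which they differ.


This is a faithful refactor — statement counts differ, plus arithmetic usage differs, plus constant usage differs, plus local variable names differ, but the computed results match everywhere.
Tracing a=3, b=1: score: tmp=2, then returns 3 | score_new: tmp=2, then aux=-1, then returns 3 — matching result 3.
Across all 63 domain points the two functions coincide.
verdict: equivalent


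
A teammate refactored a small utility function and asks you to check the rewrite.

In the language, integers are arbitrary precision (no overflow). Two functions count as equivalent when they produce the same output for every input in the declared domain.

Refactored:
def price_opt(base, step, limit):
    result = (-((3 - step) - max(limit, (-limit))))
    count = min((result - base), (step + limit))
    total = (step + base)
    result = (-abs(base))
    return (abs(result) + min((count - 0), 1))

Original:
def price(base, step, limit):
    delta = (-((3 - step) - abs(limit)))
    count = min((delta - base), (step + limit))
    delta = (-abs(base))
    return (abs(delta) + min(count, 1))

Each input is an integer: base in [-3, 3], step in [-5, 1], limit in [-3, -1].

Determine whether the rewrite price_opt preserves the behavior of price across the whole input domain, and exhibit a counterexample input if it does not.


Side by side, the visible changes include: statement counts differ, and min/max/abs usage differs, and constant usage differs, and local variable names differ, and arithmetic usage differs.
Tracing base=1, step=-5, limit=-1: price: delta := -7 | count := -8 | delta := -1 | result -7 | price_opt: result := -7 | count := -8 | total := -4 | result := -1 | result -7 — matching result -7.
Every one of the 147 inputs gives matching results.
verdict: equivalent


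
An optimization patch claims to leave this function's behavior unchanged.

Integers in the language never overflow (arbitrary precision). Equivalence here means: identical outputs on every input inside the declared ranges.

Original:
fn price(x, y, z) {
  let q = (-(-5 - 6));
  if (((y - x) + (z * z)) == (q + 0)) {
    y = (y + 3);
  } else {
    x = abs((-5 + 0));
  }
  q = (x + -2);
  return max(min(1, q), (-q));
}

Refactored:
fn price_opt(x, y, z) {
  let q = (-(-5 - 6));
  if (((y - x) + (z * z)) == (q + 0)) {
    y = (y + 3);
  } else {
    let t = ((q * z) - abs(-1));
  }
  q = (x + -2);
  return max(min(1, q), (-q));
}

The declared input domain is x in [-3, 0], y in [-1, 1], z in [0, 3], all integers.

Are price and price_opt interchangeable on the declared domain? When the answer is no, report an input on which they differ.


There is a counterexample at x=-3, y=-1, z=0: 1 on one side, 5 on the other.
price: q becomes 11; next (((y - x) + (z * z)) == (q + 0)) evaluates to false; next x becomes 5; next q becomes 3; next final value 1
price_opt: q becomes 11; next (((y - x) + (z * z)) == (q + 0)) evaluates to false; next t becomes -1; next q becomes -5; next final value 5
verdict: not equivalent; witness: x=-3, y=-1, z=0


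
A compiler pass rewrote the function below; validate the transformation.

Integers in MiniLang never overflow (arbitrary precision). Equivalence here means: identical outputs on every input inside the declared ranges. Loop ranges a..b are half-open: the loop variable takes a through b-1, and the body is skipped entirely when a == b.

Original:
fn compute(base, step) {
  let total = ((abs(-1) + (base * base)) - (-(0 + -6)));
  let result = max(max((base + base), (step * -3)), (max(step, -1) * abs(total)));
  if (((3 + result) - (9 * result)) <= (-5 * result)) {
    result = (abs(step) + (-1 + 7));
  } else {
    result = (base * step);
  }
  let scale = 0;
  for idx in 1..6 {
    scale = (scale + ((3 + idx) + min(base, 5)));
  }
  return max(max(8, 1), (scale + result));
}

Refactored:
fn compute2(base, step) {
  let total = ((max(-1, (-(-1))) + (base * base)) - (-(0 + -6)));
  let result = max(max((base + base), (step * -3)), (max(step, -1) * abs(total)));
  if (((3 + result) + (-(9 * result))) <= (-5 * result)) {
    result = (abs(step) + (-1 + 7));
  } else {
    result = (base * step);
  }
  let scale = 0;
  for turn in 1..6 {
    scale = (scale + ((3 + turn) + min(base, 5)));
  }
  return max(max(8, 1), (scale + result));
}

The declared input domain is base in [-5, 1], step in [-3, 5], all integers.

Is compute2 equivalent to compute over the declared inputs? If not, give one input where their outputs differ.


Differences: arithmetic usage differs; and constant usage differs; and local variable names differ; and min/max/abs usage differs — yet all 63 inputs agree.
verdict: equivalent


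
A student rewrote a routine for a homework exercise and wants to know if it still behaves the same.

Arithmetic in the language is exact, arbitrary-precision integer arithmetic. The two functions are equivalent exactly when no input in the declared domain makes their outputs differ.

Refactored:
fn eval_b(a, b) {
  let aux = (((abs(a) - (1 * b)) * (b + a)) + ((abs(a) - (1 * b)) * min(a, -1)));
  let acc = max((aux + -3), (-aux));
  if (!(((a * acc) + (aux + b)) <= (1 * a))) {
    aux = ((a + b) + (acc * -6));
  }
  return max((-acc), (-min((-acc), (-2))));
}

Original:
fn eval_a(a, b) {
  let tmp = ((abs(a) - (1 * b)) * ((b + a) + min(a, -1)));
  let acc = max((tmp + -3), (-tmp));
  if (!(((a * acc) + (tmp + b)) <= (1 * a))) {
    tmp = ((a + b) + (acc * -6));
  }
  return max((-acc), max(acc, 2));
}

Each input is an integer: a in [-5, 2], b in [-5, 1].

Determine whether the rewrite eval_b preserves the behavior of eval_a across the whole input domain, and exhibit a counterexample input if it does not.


Reading the diff, among the changes: arithmetic usage differs; also local variable names differ; also min/max/abs usage differs; also constant usage differs.
As a probe, take a=-3, b=-4: eval_a runs tmp becomes -70; next acc becomes 70; next (!(((a * acc) + (tmp + b)) <= (1 * a))) evaluates to false; next final value 70; eval_b runs aux becomes -70; next acc becomes 70; next (!(((a * acc) + (aux + b)) <= (1 * a))) evaluates to false; next final value 70; both end at 70.
An exhaustive pass over the 56 declared inputs shows identical outputs.
verdict: equivalent


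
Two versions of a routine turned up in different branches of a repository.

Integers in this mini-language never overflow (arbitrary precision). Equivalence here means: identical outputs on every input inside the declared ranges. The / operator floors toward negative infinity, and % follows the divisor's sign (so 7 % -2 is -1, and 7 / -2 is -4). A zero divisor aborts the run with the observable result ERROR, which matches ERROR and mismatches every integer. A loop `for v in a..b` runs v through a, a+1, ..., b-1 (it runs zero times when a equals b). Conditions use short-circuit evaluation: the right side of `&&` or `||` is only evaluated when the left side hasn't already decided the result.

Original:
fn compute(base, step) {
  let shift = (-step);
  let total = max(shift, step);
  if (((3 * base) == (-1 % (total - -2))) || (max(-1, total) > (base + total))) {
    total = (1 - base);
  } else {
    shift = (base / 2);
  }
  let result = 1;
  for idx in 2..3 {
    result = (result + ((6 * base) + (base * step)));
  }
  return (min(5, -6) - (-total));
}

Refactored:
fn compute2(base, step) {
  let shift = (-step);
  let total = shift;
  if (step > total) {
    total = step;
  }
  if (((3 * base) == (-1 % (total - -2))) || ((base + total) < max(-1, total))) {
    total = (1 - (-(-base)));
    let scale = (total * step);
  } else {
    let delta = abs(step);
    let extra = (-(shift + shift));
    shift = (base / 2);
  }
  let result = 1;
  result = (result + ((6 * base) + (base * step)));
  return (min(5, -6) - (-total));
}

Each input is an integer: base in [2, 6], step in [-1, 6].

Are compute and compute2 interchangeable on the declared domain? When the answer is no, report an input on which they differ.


The two are interchangeable: local variable names differ; comparison usage differs; min/max/abs usage differs; loop structure differs; arithmetic usage differs; statement counts differ; branching structure differs, and every declared input agrees.
Spot check at base=2, step=-1 — compute: shift = 1; total = 1; (((3 * base) == (-1 % (total - -2))) || (max(-1, total) > (base + total))) -> false; shift = 1; result = 1; [idx=2]; result = 11; return -5. compute2: shift = 1; total = 1; (step > total) -> false; (((3 * base) == (-1 % (total - -2))) || ((base + total) < max(-1, total))) -> false; delta = 1; extra = -2; shift = 1; result = 1; result = 11; return -5. Both give -5.
Across all 40 domain points the two functions coincide.
verdict: equivalent


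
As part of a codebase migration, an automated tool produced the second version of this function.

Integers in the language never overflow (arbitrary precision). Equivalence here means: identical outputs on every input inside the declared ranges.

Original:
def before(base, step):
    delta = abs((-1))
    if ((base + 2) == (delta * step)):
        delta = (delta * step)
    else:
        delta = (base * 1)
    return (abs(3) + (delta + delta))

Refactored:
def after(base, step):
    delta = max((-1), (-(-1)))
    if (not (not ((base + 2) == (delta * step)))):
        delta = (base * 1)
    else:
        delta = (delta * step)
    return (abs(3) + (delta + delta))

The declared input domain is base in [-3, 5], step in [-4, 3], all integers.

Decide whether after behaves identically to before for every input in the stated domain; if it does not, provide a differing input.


Input base=-3, step=-4: -3 from before versus -5 from after.
verdict: not equivalent; witness: base=-3, step=-4


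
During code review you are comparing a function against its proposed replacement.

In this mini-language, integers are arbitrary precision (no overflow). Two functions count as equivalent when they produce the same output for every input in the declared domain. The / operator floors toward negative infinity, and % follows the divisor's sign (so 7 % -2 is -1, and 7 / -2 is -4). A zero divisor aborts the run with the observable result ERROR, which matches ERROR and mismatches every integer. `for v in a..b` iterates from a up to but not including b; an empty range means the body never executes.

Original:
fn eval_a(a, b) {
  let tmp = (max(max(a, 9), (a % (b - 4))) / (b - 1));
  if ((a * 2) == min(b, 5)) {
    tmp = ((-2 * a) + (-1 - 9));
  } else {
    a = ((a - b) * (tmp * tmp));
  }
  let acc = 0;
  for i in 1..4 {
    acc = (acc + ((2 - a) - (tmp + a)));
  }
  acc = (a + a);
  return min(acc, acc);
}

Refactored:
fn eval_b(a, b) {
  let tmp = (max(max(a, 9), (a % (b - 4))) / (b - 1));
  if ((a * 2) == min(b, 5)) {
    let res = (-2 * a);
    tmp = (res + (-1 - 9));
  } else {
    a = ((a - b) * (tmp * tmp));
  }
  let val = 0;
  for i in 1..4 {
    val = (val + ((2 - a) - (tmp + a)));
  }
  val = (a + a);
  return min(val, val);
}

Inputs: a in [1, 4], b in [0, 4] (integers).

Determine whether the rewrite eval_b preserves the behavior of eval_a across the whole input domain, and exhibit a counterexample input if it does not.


Reading the diff, among the changes: local variable names differ, statement counts differ.
Tracing a=2, b=0: eval_a: tmp = -9; ((a * 2) == min(b, 5)) -> false; a = 162; acc = 0; [i=1]; acc = -313; [i=2]; acc = -626; [i=3]; acc = -939; acc = 324; return 324 | eval_b: tmp = -9; ((a * 2) == min(b, 5)) -> false; a = 162; val = 0; [i=1]; val = -313; [i=2]; val = -626; [i=3]; val = -939; val = 324; return 324 — matching result 324.
Every one of the 20 inputs gives matching results.
verdict: equivalent


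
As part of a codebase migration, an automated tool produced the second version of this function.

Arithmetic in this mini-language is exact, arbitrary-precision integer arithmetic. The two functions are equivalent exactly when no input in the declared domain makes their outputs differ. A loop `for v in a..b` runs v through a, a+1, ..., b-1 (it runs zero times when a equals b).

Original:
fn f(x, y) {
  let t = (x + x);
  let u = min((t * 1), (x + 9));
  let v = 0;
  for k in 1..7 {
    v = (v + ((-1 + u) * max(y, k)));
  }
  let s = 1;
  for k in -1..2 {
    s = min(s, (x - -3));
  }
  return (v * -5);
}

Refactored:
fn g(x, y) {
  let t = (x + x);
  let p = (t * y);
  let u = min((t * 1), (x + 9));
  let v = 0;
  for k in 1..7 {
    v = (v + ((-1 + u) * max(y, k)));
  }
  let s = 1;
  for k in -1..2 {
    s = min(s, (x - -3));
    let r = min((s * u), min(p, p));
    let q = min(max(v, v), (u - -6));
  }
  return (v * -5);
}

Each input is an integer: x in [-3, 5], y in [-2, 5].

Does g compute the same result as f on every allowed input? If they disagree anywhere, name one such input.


The suspicious-looking change has no observable effect anywhere in the declared ranges; all 72 inputs agree.
verdict: equivalent


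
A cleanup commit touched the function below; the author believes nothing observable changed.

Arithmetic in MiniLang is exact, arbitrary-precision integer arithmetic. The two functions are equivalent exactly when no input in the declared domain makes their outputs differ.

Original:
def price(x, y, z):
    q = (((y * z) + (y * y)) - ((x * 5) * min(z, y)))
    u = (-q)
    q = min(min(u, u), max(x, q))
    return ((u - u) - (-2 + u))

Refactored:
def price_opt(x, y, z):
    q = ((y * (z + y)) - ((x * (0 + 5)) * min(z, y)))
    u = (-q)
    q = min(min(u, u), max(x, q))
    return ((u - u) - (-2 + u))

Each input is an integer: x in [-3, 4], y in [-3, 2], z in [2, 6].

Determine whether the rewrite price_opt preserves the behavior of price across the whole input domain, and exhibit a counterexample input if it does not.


The two are interchangeable: constant usage differs, plus arithmetic usage differs, and every declared input agrees.
One worked example (x=-2, y=-1, z=4) — price: q=-13, then u=13, then q=-2, then returns -11; price_opt: q=-13, then u=13, then q=-2, then returns -11; agreement on -11.
An exhaustive pass over the 240 declared inputs shows identical outputs.
verdict: equivalent


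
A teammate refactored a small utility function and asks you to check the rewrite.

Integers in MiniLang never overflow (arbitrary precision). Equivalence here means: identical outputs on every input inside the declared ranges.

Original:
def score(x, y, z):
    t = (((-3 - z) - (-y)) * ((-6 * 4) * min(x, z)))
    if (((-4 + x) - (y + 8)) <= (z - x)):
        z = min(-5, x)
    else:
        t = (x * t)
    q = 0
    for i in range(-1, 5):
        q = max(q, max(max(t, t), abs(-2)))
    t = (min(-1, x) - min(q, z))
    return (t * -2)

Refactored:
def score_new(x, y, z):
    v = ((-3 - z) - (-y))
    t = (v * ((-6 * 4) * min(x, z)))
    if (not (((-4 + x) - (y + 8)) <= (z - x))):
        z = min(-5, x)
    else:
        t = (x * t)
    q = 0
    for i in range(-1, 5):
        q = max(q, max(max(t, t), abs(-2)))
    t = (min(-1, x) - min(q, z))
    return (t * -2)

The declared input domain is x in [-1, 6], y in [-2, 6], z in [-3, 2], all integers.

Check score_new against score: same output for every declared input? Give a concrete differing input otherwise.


Try x=-1, y=-2, z=-3.
score: t = -144; (((-4 + x) - (y + 8)) <= (z - x)) -> true; z = -5; q = 0; [i=-1]; q = 2; [i=0]; q = 2; [i=1]; q = 2; [i=2]; q = 2; [i=3]; q = 2; [i=4]; q = 2; t = 4; return -8
score_new: v = -2; t = -144; (not (((-4 + x) - (y + 8)) <= (z - x))) -> false; t = 144; q = 0; [i=-1]; q = 144; [i=0]; q = 144; [i=1]; q = 144; [i=2]; q = 144; [i=3]; q = 144; [i=4]; q = 144; t = 2; return -4
-8 != -4, so the rewrite changes behavior.
verdict: not equivalent; witness: x=-1, y=-2, z=-3


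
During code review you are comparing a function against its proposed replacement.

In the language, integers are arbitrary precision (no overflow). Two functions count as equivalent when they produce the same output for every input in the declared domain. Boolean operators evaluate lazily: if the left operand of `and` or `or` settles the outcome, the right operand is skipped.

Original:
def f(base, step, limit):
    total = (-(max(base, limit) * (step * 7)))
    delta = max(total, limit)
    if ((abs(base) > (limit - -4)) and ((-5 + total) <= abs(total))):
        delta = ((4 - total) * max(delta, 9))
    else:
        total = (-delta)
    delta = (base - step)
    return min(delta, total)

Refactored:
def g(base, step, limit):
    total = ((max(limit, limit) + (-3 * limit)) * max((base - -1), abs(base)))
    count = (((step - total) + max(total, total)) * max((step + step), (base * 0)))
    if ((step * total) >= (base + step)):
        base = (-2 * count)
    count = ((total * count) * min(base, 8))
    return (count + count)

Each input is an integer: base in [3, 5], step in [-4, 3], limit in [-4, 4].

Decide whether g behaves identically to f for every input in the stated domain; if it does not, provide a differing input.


There is a counterexample at base=3, step=-4, limit=-4: 7 on one side, 0 on the other.
f: total=84, then delta=84, then ((abs(base) > (limit - -4)) and ((-5 + total) <= abs(total))) is true, then delta=-6720, then delta=7, then returns 7
g: total=32, then count=0, then ((step * total) >= (base + step)) is false, then count=0, then returns 0
verdict: not equivalent; witness: base=3, step=-4, limit=-4


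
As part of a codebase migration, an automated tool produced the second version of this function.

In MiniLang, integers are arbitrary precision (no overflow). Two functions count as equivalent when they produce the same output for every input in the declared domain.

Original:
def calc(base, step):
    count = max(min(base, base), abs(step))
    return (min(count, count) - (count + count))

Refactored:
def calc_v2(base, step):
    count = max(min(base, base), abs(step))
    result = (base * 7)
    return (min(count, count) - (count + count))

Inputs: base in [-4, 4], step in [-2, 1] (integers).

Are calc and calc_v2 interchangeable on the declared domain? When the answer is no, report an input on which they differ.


The two versions differ — the changes include constant usage differs, statement counts differ, arithmetic usage differs, local variable names differ.
As a probe, take base=-2, step=1: calc runs count := 1 | result -1; calc_v2 runs count := 1 | result := -14 | result -1; both end at -1.
An exhaustive pass over the 36 declared inputs shows identical outputs.
verdict: equivalent


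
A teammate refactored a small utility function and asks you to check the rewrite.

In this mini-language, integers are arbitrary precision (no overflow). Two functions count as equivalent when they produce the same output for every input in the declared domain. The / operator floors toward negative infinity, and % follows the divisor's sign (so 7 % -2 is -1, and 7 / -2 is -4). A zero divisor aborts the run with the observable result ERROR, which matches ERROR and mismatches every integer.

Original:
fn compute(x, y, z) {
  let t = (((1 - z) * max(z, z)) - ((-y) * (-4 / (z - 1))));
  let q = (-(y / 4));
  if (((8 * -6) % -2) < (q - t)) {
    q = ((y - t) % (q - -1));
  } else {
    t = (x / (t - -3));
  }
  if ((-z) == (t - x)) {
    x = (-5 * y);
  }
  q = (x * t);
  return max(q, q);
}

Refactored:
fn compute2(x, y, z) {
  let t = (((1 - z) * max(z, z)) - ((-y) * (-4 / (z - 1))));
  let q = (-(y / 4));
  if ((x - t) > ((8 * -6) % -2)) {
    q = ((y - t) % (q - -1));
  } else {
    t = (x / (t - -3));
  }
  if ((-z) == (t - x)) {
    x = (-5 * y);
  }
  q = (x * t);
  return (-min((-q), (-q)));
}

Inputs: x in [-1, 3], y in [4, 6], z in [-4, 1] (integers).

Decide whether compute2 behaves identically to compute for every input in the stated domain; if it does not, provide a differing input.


Take x=0, y=5, z=-2.
compute: t = -1; q = -1; (((8 * -6) % -2) < (q - t)) -> false; t = 0; ((-z) == (t - x)) -> false; q = 0; return 0
compute2: t = -1; q = -1; ((x - t) > ((8 * -6) % -2)) -> true; division by zero -> ERROR
0 against ERROR: the behavior changed.
verdict: not equivalent; witness: x=0, y=5, z=-2


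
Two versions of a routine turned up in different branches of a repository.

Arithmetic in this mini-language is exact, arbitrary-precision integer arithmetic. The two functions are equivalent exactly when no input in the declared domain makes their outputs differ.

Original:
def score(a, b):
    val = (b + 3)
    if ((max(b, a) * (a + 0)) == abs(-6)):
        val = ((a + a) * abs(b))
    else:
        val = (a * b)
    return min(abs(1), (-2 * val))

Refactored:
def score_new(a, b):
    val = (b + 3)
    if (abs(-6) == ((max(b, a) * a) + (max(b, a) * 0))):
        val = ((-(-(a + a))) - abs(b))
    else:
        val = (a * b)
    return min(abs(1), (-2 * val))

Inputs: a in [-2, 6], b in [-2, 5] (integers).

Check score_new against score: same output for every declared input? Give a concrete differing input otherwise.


Run the pair on a=2, b=3.
score: val becomes 6; next ((max(b, a) * (a + 0)) == abs(-6)) evaluates to true; next val becomes 12; next final value -24
score_new: val becomes 6; next (abs(-6) == ((max(b, a) * a) + (max(b, a) * 0))) evaluates to true; next val becomes 1; next final value -2
-24 and -2 differ, so these are not the same function on this domain.
verdict: not equivalent; witness: a=2, b=3


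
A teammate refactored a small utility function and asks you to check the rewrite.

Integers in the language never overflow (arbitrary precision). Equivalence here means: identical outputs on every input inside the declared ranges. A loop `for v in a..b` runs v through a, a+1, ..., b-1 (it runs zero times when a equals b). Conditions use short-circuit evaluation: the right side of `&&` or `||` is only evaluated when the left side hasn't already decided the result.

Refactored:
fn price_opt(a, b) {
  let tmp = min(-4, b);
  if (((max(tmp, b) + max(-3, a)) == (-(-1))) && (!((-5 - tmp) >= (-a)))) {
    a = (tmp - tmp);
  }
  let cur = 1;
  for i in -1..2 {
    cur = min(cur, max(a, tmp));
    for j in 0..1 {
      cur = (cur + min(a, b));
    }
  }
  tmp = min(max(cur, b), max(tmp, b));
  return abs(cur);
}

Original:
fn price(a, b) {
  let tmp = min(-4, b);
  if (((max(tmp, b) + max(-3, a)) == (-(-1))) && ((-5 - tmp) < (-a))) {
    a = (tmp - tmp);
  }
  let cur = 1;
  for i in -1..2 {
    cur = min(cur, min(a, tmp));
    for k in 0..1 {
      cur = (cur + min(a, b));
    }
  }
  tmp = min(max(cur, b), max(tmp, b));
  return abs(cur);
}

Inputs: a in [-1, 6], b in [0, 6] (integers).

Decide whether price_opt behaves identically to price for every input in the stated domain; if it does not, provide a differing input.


On input a=-1, b=0, price returns 7 while price_opt returns 4.
verdict: not equivalent; witness: a=-1, b=0


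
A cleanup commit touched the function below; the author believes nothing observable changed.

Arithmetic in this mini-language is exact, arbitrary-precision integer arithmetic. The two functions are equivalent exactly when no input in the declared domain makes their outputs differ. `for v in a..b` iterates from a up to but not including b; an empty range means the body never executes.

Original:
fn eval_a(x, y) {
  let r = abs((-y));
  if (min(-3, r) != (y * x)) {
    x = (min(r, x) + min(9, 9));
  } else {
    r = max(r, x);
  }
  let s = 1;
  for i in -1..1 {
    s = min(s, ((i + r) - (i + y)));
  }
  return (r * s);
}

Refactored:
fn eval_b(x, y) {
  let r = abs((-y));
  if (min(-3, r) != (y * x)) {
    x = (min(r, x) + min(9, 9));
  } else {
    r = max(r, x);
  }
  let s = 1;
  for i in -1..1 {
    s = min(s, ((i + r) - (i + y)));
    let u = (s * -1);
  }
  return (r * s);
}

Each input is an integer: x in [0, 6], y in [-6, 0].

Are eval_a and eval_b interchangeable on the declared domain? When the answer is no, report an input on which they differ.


Comparing the listings, the differences include: arithmetic usage differs; statement counts differ; local variable names differ; constant usage differs.
As a probe, take x=0, y=-2: eval_a runs r = 2; (min(-3, r) != (y * x)) -> true; x = 9; s = 1; [i=-1]; s = 1; [i=0]; s = 1; return 2; eval_b runs r = 2; (min(-3, r) != (y * x)) -> true; x = 9; s = 1; [i=-1]; s = 1; u = -1; [i=0]; s = 1; u = -1; return 2; both end at 2.
An exhaustive pass over the 49 declared inputs shows identical outputs.
verdict: equivalent


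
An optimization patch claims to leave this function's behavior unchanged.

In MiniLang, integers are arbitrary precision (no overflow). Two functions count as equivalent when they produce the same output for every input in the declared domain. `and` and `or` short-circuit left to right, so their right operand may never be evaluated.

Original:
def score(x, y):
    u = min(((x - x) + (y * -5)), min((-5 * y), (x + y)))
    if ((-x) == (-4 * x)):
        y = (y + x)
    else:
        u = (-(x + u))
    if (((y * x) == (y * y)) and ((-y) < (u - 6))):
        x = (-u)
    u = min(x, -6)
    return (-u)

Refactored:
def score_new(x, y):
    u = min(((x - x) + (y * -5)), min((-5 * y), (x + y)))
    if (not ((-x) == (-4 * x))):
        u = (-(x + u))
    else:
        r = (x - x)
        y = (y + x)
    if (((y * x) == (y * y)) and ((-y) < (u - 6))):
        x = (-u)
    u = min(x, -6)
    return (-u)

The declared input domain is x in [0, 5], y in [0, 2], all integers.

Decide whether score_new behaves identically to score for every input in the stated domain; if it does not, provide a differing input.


Although statement counts differ, and boolean connective usage differs, and local variable names differ, and arithmetic usage differs, 18/18 inputs agree.
verdict: equivalent


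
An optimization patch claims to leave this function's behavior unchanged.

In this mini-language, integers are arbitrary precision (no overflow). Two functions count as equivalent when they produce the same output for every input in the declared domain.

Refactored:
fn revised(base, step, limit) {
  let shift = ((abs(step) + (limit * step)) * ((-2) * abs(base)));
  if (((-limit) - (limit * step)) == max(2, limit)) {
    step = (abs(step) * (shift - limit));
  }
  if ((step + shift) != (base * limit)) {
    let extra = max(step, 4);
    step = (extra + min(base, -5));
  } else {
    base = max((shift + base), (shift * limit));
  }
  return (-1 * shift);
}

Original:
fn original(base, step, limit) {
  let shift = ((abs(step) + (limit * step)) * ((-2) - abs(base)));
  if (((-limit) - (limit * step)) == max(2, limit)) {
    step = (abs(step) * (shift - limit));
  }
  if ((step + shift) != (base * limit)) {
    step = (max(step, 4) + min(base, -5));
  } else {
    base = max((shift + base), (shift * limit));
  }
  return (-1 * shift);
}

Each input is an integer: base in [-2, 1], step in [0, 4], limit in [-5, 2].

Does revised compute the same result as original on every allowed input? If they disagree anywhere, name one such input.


Consider the input base=-1, step=1, limit=-5.
original: shift = 12; (((-limit) - (limit * step)) == max(2, limit)) -> false; ((step + shift) != (base * limit)) -> true; step = -1; return -12
revised: shift = 8; (((-limit) - (limit * step)) == max(2, limit)) -> false; ((step + shift) != (base * limit)) -> true; extra = 4; step = -1; return -8
-12 against -8: the behavior changed.
verdict: not equivalent; witness: base=-1, step=1, limit=-5
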